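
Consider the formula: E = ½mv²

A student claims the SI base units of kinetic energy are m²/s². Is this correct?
Units of each symbol in E = ½mv²:
  m (mass): kg
  v (speed): m/s  → to the power 2, contributes m²/s²
  The factor ½ is dimensionless.

Multiplying the contributions: [kg] · [m²/s²]
Adding exponents of each base unit: kg: 1, m: 2, s: -2
SI base units of kinetic energy: kg·m²/s²

The claimed units m²/s² (exponents m: 2, s: -2) do not match the derived units kg·m²/s² (exponents kg: 1, m: 2, s: -2), so the claim is incorrect.

Answer: No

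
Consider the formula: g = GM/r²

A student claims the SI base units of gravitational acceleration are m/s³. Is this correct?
Units of each symbol in g = GM/r²:
  G (gravitational constant): m³/(kg·s²)
  M (mass): kg
  r (distance): m  → to the power 2 in the denominator, contributes 1/m²

Multiplying the contributions: [m³/(kg·s²)] · [kg] · [1/m²]
Adding exponents of each base unit: m: 1, s: -2
SI base units of gravitational acceleration: m/s²

The claimed units m/s³ (exponents m: 1, s: -3) do not match the derived units m/s² (exponents m: 1, s: -2), so the claim is incorrect.

Answer: No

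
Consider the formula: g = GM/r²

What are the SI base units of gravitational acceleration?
Units of each symbol in g = GM/r²:
  G (gravitational constant): m³/(kg·s²)
  M (mass): kg
  r (distance): m  → to the power 2 in the denominator, contributes 1/m²

Multiplying the contributions: [m³/(kg·s²)] · [kg] · [1/m²]
Adding exponents of each base unit: m: 1, s: -2
SI base units of gravitational acceleration: m/s²

Answer: m/s²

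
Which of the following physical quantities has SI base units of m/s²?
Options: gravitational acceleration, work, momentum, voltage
Checking the SI base units of each option:
  gravitational acceleration (g = GM/r²): m/s²  ✓ matches
  work (W = Fd): kg·m²/s²  ✗
  momentum (p = mv): kg·m/s  ✗
  voltage (V = IR): kg·m²/(s³·A)  ✗

Only gravitational acceleration has units m/s².

Answer: gravitational acceleration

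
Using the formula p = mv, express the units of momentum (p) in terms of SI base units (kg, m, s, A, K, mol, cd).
Units of each symbol in p = mv:
  m (mass): kg
  v (velocity): m/s

Multiplying the contributions: [kg] · [m/s]
Adding exponents of each base unit: kg: 1, m: 1, s: -1
SI base units of momentum: kg·m/s

Answer: kg·m/s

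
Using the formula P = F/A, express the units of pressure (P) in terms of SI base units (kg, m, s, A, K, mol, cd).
Units of each symbol in P = F/A:
  F (force): kg·m/s²
  A (area): m²  → in the denominator, contributes 1/m²

Multiplying the contributions: [kg·m/s²] · [1/m²]
Adding exponents of each base unit: kg: 1, m: -1, s: -2
SI base units of pressure: kg/(m·s²)

Answer: kg/(m·s²)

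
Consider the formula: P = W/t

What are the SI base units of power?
Units of each symbol in P = W/t:
  W (work): kg·m²/s²
  t (time): s  → in the denominator, contributes 1/s

Multiplying the contributions: [kg·m²/s²] · [1/s]
Adding exponents of each base unit: kg: 1, m: 2, s: -3
SI base units of power: kg·m²/s³

Answer: kg·m²/s³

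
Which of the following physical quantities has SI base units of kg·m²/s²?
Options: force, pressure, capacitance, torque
Checking the SI base units of each option:
  force (F = ma): kg·m/s²  ✗
  pressure (P = F/A): kg/(m·s²)  ✗
  capacitance (C = Q/V): s⁴·A²/(kg·m²)  ✗
  torque (τ = Fr): kg·m²/s²  ✓ matches

Only torque has units kg·m²/s².

Answer: torque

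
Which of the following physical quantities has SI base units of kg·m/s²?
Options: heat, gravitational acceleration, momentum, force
Checking the SI base units of each option:
  heat (Q = mcΔT): kg·m²/s²  ✗
  gravitational acceleration (g = GM/r²): m/s²  ✗
  momentum (p = mv): kg·m/s  ✗
  force (F = ma): kg·m/s²  ✓ matches

Only force has units kg·m/s².

Answer: force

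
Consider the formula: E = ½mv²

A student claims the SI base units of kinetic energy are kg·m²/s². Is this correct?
Units of each symbol in E = ½mv²:
  m (mass): kg
  v (speed): m/s  → to the power 2, contributes m²/s²
  The factor ½ is dimensionless.

Multiplying the contributions: [kg] · [m²/s²]
Adding exponents of each base unit: kg: 1, m: 2, s: -2
SI base units of kinetic energy: kg·m²/s²

The claimed units kg·m²/s² match the derived units, so the claim is correct.

Answer: Yes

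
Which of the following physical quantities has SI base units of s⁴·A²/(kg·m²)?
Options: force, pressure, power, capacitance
Checking the SI base units of each option:
  force (F = ma): kg·m/s²  ✗
  pressure (P = F/A): kg/(m·s²)  ✗
  power (P = W/t): kg·m²/s³  ✗
  capacitance (C = Q/V): s⁴·A²/(kg·m²)  ✓ matches

Only capacitance has units s⁴·A²/(kg·m²).

Answer: capacitance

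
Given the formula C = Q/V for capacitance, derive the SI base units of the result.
Units of each symbol in C = Q/V:
  Q (charge, in coulombs): s·A
  V (voltage, in volts): kg·m²/(s³·A)  → in the denominator, contributes s³·A/(kg·m²)

Multiplying the contributions: [s·A] · [s³·A/(kg·m²)]
Adding exponents of each base unit: kg: -1, m: -2, s: 4, A: 2
SI base units of capacitance: s⁴·A²/(kg·m²)

Answer: s⁴·A²/(kg·m²)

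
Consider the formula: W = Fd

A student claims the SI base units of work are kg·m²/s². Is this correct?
Units of each symbol in W = Fd:
  F (force): kg·m/s²
  d (displacement): m

Multiplying the contributions: [kg·m/s²] · [m]
Adding exponents of each base unit: kg: 1, m: 2, s: -2
SI base units of work: kg·m²/s²

The claimed units kg·m²/s² match the derived units, so the claim is correct.

Answer: Yes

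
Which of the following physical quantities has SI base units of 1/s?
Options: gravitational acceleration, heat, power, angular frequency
Checking the SI base units of each option:
  gravitational acceleration (g = GM/r²): m/s²  ✗
  heat (Q = mcΔT): kg·m²/s²  ✗
  power (P = W/t): kg·m²/s³  ✗
  angular frequency (ω = 2πf): 1/s  ✓ matches

Only angular frequency has units 1/s.

Answer: angular frequency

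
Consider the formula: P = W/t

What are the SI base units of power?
Units of each symbol in P = W/t:
  W (work): kg·m²/s²
  t (time): s  → in the denominator, contributes 1/s

Multiplying the contributions: [kg·m²/s²] · [1/s]
Adding exponents of each base unit: kg: 1, m: 2, s: -3
SI base units of power: kg·m²/s³

Answer: kg·m²/s³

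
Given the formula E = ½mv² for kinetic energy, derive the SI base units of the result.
Units of each symbol in E = ½mv²:
  m (mass): kg
  v (speed): m/s  → to the power 2, contributes m²/s²
  The factor ½ is dimensionless.

Multiplying the contributions: [kg] · [m²/s²]
Adding exponents of each base unit: kg: 1, m: 2, s: -2
SI base units of kinetic energy: kg·m²/s²

Answer: kg·m²/s²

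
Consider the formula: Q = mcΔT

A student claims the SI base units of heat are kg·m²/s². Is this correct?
Units of each symbol in Q = mcΔT:
  m (mass): kg
  c (specific heat capacity, in J/(kg·K)): m²/(s²·K)
  ΔT (temperature change): K

Multiplying the contributions: [kg] · [m²/(s²·K)] · [K]
Adding exponents of each base unit: kg: 1, m: 2, s: -2
SI base units of heat: kg·m²/s²

The claimed units kg·m²/s² match the derived units, so the claim is correct.

Answer: Yes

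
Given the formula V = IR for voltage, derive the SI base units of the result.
Units of each symbol in V = IR:
  I (current): A
  R (resistance, in ohms): kg·m²/(s³·A²)

Multiplying the contributions: [A] · [kg·m²/(s³·A²)]
Adding exponents of each base unit: kg: 1, m: 2, s: -3, A: -1
SI base units of voltage: kg·m²/(s³·A)

Answer: kg·m²/(s³·A)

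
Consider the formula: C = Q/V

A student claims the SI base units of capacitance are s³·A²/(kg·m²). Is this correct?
Units of each symbol in C = Q/V:
  Q (charge, in coulombs): s·A
  V (voltage, in volts): kg·m²/(s³·A)  → in the denominator, contributes s³·A/(kg·m²)

Multiplying the contributions: [s·A] · [s³·A/(kg·m²)]
Adding exponents of each base unit: kg: -1, m: -2, s: 4, A: 2
SI base units of capacitance: s⁴·A²/(kg·m²)

The claimed units s³·A²/(kg·m²) (exponents kg: -1, m: -2, s: 3, A: 2) do not match the derived units s⁴·A²/(kg·m²) (exponents kg: -1, m: -2, s: 4, A: 2), so the claim is incorrect.

Answer: No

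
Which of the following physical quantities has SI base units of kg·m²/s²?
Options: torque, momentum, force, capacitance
Checking the SI base units of each option:
  torque (τ = Fr): kg·m²/s²  ✓ matches
  momentum (p = mv): kg·m/s  ✗
  force (F = ma): kg·m/s²  ✗
  capacitance (C = Q/V): s⁴·A²/(kg·m²)  ✗

Only torque has units kg·m²/s².

Answer: torque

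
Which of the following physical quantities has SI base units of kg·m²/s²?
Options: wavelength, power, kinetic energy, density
Checking the SI base units of each option:
  wavelength (λ = v/f): m  ✗
  power (P = W/t): kg·m²/s³  ✗
  kinetic energy (E = ½mv²): kg·m²/s²  ✓ matches
  density (ρ = m/V): kg/m³  ✗

Only kinetic energy has units kg·m²/s².

Answer: kinetic energy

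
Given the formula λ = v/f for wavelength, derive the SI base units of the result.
Units of each symbol in λ = v/f:
  v (wave speed): m/s
  f (frequency): 1/s  → in the denominator, contributes s

Multiplying the contributions: [m/s] · [s]
Adding exponents of each base unit: m: 1
SI base units of wavelength: m

Answer: m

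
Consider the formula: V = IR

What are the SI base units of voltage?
Units of each symbol in V = IR:
  I (current): A
  R (resistance, in ohms): kg·m²/(s³·A²)

Multiplying the contributions: [A] · [kg·m²/(s³·A²)]
Adding exponents of each base unit: kg: 1, m: 2, s: -3, A: -1
SI base units of voltage: kg·m²/(s³·A)

Answer: kg·m²/(s³·A)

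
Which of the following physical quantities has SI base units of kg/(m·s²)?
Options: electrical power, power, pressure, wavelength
Checking the SI base units of each option:
  electrical power (P = IV): kg·m²/s³  ✗
  power (P = W/t): kg·m²/s³  ✗
  pressure (P = F/A): kg/(m·s²)  ✓ matches
  wavelength (λ = v/f): m  ✗

Only pressure has units kg/(m·s²).

Answer: pressure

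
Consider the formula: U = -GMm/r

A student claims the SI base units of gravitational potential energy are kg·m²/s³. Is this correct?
Units of each symbol in U = -GMm/r:
  G (gravitational constant): m³/(kg·s²)
  M (mass): kg
  m (mass): kg
  r (distance): m  → in the denominator, contributes 1/m
  The minus sign does not affect the units.

Multiplying the contributions: [m³/(kg·s²)] · [kg] · [kg] · [1/m]
Adding exponents of each base unit: kg: 1, m: 2, s: -2
SI base units of gravitational potential energy: kg·m²/s²

The claimed units kg·m²/s³ (exponents kg: 1, m: 2, s: -3) do not match the derived units kg·m²/s² (exponents kg: 1, m: 2, s: -2), so the claim is incorrect.

Answer: No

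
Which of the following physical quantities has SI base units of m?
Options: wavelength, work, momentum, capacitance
Checking the SI base units of each option:
  wavelength (λ = v/f): m  ✓ matches
  work (W = Fd): kg·m²/s²  ✗
  momentum (p = mv): kg·m/s  ✗
  capacitance (C = Q/V): s⁴·A²/(kg·m²)  ✗

Only wavelength has units m.

Answer: wavelength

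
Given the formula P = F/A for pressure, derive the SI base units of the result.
Units of each symbol in P = F/A:
  F (force): kg·m/s²
  A (area): m²  → in the denominator, contributes 1/m²

Multiplying the contributions: [kg·m/s²] · [1/m²]
Adding exponents of each base unit: kg: 1, m: -1, s: -2
SI base units of pressure: kg/(m·s²)

Answer: kg/(m·s²)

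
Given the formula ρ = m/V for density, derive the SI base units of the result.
Units of each symbol in ρ = m/V:
  m (mass): kg
  V (volume): m³  → in the denominator, contributes 1/m³

Multiplying the contributions: [kg] · [1/m³]
Adding exponents of each base unit: kg: 1, m: -3
SI base units of density: kg/m³

Answer: kg/m³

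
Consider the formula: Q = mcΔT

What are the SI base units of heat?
Units of each symbol in Q = mcΔT:
  m (mass): kg
  c (specific heat capacity, in J/(kg·K)): m²/(s²·K)
  ΔT (temperature change): K

Multiplying the contributions: [kg] · [m²/(s²·K)] · [K]
Adding exponents of each base unit: kg: 1, m: 2, s: -2
SI base units of heat: kg·m²/s²

Answer: kg·m²/s²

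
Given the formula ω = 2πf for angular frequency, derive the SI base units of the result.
Units of each symbol in ω = 2πf:
  f (frequency): 1/s
  The factor 2π is dimensionless.

Multiplying the contributions: [1/s]
Adding exponents of each base unit: s: -1
SI base units of angular frequency: 1/s

Answer: 1/s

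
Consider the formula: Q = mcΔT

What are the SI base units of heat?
Units of each symbol in Q = mcΔT:
  m (mass): kg
  c (specific heat capacity, in J/(kg·K)): m²/(s²·K)
  ΔT (temperature change): K

Multiplying the contributions: [kg] · [m²/(s²·K)] · [K]
Adding exponents of each base unit: kg: 1, m: 2, s: -2
SI base units of heat: kg·m²/s²

Answer: kg·m²/s²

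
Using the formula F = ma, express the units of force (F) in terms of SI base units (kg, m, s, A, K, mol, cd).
Units of each symbol in F = ma:
  m (mass): kg
  a (acceleration): m/s²

Multiplying the contributions: [kg] · [m/s²]
Adding exponents of each base unit: kg: 1, m: 1, s: -2
SI base units of force: kg·m/s²

Answer: kg·m/s²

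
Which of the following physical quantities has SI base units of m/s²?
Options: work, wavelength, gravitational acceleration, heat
Checking the SI base units of each option:
  work (W = Fd): kg·m²/s²  ✗
  wavelength (λ = v/f): m  ✗
  gravitational acceleration (g = GM/r²): m/s²  ✓ matches
  heat (Q = mcΔT): kg·m²/s²  ✗

Only gravitational acceleration has units m/s².

Answer: gravitational acceleration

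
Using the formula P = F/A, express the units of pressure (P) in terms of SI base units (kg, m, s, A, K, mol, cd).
Units of each symbol in P = F/A:
  F (force): kg·m/s²
  A (area): m²  → in the denominator, contributes 1/m²

Multiplying the contributions: [kg·m/s²] · [1/m²]
Adding exponents of each base unit: kg: 1, m: -1, s: -2
SI base units of pressure: kg/(m·s²)

Answer: kg/(m·s²)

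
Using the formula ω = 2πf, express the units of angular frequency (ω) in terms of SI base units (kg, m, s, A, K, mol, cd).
Units of each symbol in ω = 2πf:
  f (frequency): 1/s
  The factor 2π is dimensionless.

Multiplying the contributions: [1/s]
Adding exponents of each base unit: s: -1
SI base units of angular frequency: 1/s

Answer: 1/s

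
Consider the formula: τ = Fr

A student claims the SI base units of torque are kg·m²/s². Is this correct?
Units of each symbol in τ = Fr:
  F (force): kg·m/s²
  r (lever arm): m

Multiplying the contributions: [kg·m/s²] · [m]
Adding exponents of each base unit: kg: 1, m: 2, s: -2
SI base units of torque: kg·m²/s²

The claimed units kg·m²/s² match the derived units, so the claim is correct.

Answer: Yes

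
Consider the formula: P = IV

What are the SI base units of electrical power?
Units of each symbol in P = IV:
  I (current): A
  V (voltage, in volts): kg·m²/(s³·A)

Multiplying the contributions: [A] · [kg·m²/(s³·A)]
Adding exponents of each base unit: kg: 1, m: 2, s: -3
SI base units of electrical power: kg·m²/s³

Answer: kg·m²/s³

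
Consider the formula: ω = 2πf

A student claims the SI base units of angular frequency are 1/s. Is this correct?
Units of each symbol in ω = 2πf:
  f (frequency): 1/s
  The factor 2π is dimensionless.

Multiplying the contributions: [1/s]
Adding exponents of each base unit: s: -1
SI base units of angular frequency: 1/s

The claimed units 1/s match the derived units, so the claim is correct.

Answer: Yes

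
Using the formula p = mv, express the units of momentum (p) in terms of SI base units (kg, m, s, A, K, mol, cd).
Units of each symbol in p = mv:
  m (mass): kg
  v (velocity): m/s

Multiplying the contributions: [kg] · [m/s]
Adding exponents of each base unit: kg: 1, m: 1, s: -1
SI base units of momentum: kg·m/s

Answer: kg·m/s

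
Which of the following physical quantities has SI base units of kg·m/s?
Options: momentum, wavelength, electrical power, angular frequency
Checking the SI base units of each option:
  momentum (p = mv): kg·m/s  ✓ matches
  wavelength (λ = v/f): m  ✗
  electrical power (P = IV): kg·m²/s³  ✗
  angular frequency (ω = 2πf): 1/s  ✗

Only momentum has units kg·m/s.

Answer: momentum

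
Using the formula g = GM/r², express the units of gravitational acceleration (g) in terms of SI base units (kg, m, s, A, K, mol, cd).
Units of each symbol in g = GM/r²:
  G (gravitational constant): m³/(kg·s²)
  M (mass): kg
  r (distance): m  → to the power 2 in the denominator, contributes 1/m²

Multiplying the contributions: [m³/(kg·s²)] · [kg] · [1/m²]
Adding exponents of each base unit: m: 1, s: -2
SI base units of gravitational acceleration: m/s²

Answer: m/s²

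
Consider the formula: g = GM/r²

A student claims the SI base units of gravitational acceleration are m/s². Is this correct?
Units of each symbol in g = GM/r²:
  G (gravitational constant): m³/(kg·s²)
  M (mass): kg
  r (distance): m  → to the power 2 in the denominator, contributes 1/m²

Multiplying the contributions: [m³/(kg·s²)] · [kg] · [1/m²]
Adding exponents of each base unit: m: 1, s: -2
SI base units of gravitational acceleration: m/s²

The claimed units m/s² match the derived units, so the claim is correct.

Answer: Yes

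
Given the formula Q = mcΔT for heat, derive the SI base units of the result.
Units of each symbol in Q = mcΔT:
  m (mass): kg
  c (specific heat capacity, in J/(kg·K)): m²/(s²·K)
  ΔT (temperature change): K

Multiplying the contributions: [kg] · [m²/(s²·K)] · [K]
Adding exponents of each base unit: kg: 1, m: 2, s: -2
SI base units of heat: kg·m²/s²

Answer: kg·m²/s²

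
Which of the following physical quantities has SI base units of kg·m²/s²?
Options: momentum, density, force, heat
Checking the SI base units of each option:
  momentum (p = mv): kg·m/s  ✗
  density (ρ = m/V): kg/m³  ✗
  force (F = ma): kg·m/s²  ✗
  heat (Q = mcΔT): kg·m²/s²  ✓ matches

Only heat has units kg·m²/s².

Answer: heat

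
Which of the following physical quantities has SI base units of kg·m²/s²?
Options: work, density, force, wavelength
Checking the SI base units of each option:
  work (W = Fd): kg·m²/s²  ✓ matches
  density (ρ = m/V): kg/m³  ✗
  force (F = ma): kg·m/s²  ✗
  wavelength (λ = v/f): m  ✗

Only work has units kg·m²/s².

Answer: work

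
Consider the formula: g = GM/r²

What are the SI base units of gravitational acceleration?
Units of each symbol in g = GM/r²:
  G (gravitational constant): m³/(kg·s²)
  M (mass): kg
  r (distance): m  → to the power 2 in the denominator, contributes 1/m²

Multiplying the contributions: [m³/(kg·s²)] · [kg] · [1/m²]
Adding exponents of each base unit: m: 1, s: -2
SI base units of gravitational acceleration: m/s²

Answer: m/s²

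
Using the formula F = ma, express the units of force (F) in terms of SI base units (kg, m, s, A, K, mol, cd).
Units of each symbol in F = ma:
  m (mass): kg
  a (acceleration): m/s²

Multiplying the contributions: [kg] · [m/s²]
Adding exponents of each base unit: kg: 1, m: 1, s: -2
SI base units of force: kg·m/s²

Answer: kg·m/s²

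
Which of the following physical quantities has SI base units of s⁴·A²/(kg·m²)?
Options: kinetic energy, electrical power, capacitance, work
Checking the SI base units of each option:
  kinetic energy (E = ½mv²): kg·m²/s²  ✗
  electrical power (P = IV): kg·m²/s³  ✗
  capacitance (C = Q/V): s⁴·A²/(kg·m²)  ✓ matches
  work (W = Fd): kg·m²/s²  ✗

Only capacitance has units s⁴·A²/(kg·m²).

Answer: capacitance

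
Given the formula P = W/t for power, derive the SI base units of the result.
Units of each symbol in P = W/t:
  W (work): kg·m²/s²
  t (time): s  → in the denominator, contributes 1/s

Multiplying the contributions: [kg·m²/s²] · [1/s]
Adding exponents of each base unit: kg: 1, m: 2, s: -3
SI base units of power: kg·m²/s³

Answer: kg·m²/s³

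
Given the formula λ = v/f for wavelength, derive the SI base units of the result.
Units of each symbol in λ = v/f:
  v (wave speed): m/s
  f (frequency): 1/s  → in the denominator, contributes s

Multiplying the contributions: [m/s] · [s]
Adding exponents of each base unit: m: 1
SI base units of wavelength: m

Answer: m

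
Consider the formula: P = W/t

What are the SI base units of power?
Units of each symbol in P = W/t:
  W (work): kg·m²/s²
  t (time): s  → in the denominator, contributes 1/s

Multiplying the contributions: [kg·m²/s²] · [1/s]
Adding exponents of each base unit: kg: 1, m: 2, s: -3
SI base units of power: kg·m²/s³

Answer: kg·m²/s³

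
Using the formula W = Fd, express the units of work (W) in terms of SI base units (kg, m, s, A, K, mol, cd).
Units of each symbol in W = Fd:
  F (force): kg·m/s²
  d (displacement): m

Multiplying the contributions: [kg·m/s²] · [m]
Adding exponents of each base unit: kg: 1, m: 2, s: -2
SI base units of work: kg·m²/s²

Answer: kg·m²/s²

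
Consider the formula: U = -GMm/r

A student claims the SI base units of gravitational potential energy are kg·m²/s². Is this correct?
Units of each symbol in U = -GMm/r:
  G (gravitational constant): m³/(kg·s²)
  M (mass): kg
  m (mass): kg
  r (distance): m  → in the denominator, contributes 1/m
  The minus sign does not affect the units.

Multiplying the contributions: [m³/(kg·s²)] · [kg] · [kg] · [1/m]
Adding exponents of each base unit: kg: 1, m: 2, s: -2
SI base units of gravitational potential energy: kg·m²/s²

The claimed units kg·m²/s² match the derived units, so the claim is correct.

Answer: Yes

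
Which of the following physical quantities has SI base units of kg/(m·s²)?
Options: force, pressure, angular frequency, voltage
Checking the SI base units of each option:
  force (F = ma): kg·m/s²  ✗
  pressure (P = F/A): kg/(m·s²)  ✓ matches
  angular frequency (ω = 2πf): 1/s  ✗
  voltage (V = IR): kg·m²/(s³·A)  ✗

Only pressure has units kg/(m·s²).

Answer: pressure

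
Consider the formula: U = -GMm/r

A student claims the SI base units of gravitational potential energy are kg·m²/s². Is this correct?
Units of each symbol in U = -GMm/r:
  G (gravitational constant): m³/(kg·s²)
  M (mass): kg
  m (mass): kg
  r (distance): m  → in the denominator, contributes 1/m
  The minus sign does not affect the units.

Multiplying the contributions: [m³/(kg·s²)] · [kg] · [kg] · [1/m]
Adding exponents of each base unit: kg: 1, m: 2, s: -2
SI base units of gravitational potential energy: kg·m²/s²

The claimed units kg·m²/s² match the derived units, so the claim is correct.

Answer: Yes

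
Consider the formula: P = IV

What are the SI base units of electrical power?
Units of each symbol in P = IV:
  I (current): A
  V (voltage, in volts): kg·m²/(s³·A)

Multiplying the contributions: [A] · [kg·m²/(s³·A)]
Adding exponents of each base unit: kg: 1, m: 2, s: -3
SI base units of electrical power: kg·m²/s³

Answer: kg·m²/s³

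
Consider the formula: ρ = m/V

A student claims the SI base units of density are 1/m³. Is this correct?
Units of each symbol in ρ = m/V:
  m (mass): kg
  V (volume): m³  → in the denominator, contributes 1/m³

Multiplying the contributions: [kg] · [1/m³]
Adding exponents of each base unit: kg: 1, m: -3
SI base units of density: kg/m³

The claimed units 1/m³ (exponents m: -3) do not match the derived units kg/m³ (exponents kg: 1, m: -3), so the claim is incorrect.

Answer: No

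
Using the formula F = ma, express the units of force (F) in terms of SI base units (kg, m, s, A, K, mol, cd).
Units of each symbol in F = ma:
  m (mass): kg
  a (acceleration): m/s²

Multiplying the contributions: [kg] · [m/s²]
Adding exponents of each base unit: kg: 1, m: 1, s: -2
SI base units of force: kg·m/s²

Answer: kg·m/s²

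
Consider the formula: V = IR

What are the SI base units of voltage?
Units of each symbol in V = IR:
  I (current): A
  R (resistance, in ohms): kg·m²/(s³·A²)

Multiplying the contributions: [A] · [kg·m²/(s³·A²)]
Adding exponents of each base unit: kg: 1, m: 2, s: -3, A: -1
SI base units of voltage: kg·m²/(s³·A)

Answer: kg·m²/(s³·A)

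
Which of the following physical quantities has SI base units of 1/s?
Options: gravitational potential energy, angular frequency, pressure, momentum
Checking the SI base units of each option:
  gravitational potential energy (U = -GMm/r): kg·m²/s²  ✗
  angular frequency (ω = 2πf): 1/s  ✓ matches
  pressure (P = F/A): kg/(m·s²)  ✗
  momentum (p = mv): kg·m/s  ✗

Only angular frequency has units 1/s.

Answer: angular frequency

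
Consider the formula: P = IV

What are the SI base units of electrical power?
Units of each symbol in P = IV:
  I (current): A
  V (voltage, in volts): kg·m²/(s³·A)

Multiplying the contributions: [A] · [kg·m²/(s³·A)]
Adding exponents of each base unit: kg: 1, m: 2, s: -3
SI base units of electrical power: kg·m²/s³

Answer: kg·m²/s³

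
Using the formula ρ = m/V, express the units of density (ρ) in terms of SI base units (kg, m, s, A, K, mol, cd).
Units of each symbol in ρ = m/V:
  m (mass): kg
  V (volume): m³  → in the denominator, contributes 1/m³

Multiplying the contributions: [kg] · [1/m³]
Adding exponents of each base unit: kg: 1, m: -3
SI base units of density: kg/m³

Answer: kg/m³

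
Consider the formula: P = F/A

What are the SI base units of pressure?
Units of each symbol in P = F/A:
  F (force): kg·m/s²
  A (area): m²  → in the denominator, contributes 1/m²

Multiplying the contributions: [kg·m/s²] · [1/m²]
Adding exponents of each base unit: kg: 1, m: -1, s: -2
SI base units of pressure: kg/(m·s²)

Answer: kg/(m·s²)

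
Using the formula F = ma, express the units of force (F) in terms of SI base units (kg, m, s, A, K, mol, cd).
Units of each symbol in F = ma:
  m (mass): kg
  a (acceleration): m/s²

Multiplying the contributions: [kg] · [m/s²]
Adding exponents of each base unit: kg: 1, m: 1, s: -2
SI base units of force: kg·m/s²

Answer: kg·m/s²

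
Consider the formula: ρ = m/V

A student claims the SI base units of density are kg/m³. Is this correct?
Units of each symbol in ρ = m/V:
  m (mass): kg
  V (volume): m³  → in the denominator, contributes 1/m³

Multiplying the contributions: [kg] · [1/m³]
Adding exponents of each base unit: kg: 1, m: -3
SI base units of density: kg/m³

The claimed units kg/m³ match the derived units, so the claim is correct.

Answer: Yes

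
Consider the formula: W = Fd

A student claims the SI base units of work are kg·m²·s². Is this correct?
Units of each symbol in W = Fd:
  F (force): kg·m/s²
  d (displacement): m

Multiplying the contributions: [kg·m/s²] · [m]
Adding exponents of each base unit: kg: 1, m: 2, s: -2
SI base units of work: kg·m²/s²

The claimed units kg·m²·s² (exponents kg: 1, m: 2, s: 2) do not match the derived units kg·m²/s² (exponents kg: 1, m: 2, s: -2), so the claim is incorrect.

Answer: No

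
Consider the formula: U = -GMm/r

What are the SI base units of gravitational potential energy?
Units of each symbol in U = -GMm/r:
  G (gravitational constant): m³/(kg·s²)
  M (mass): kg
  m (mass): kg
  r (distance): m  → in the denominator, contributes 1/m
  The minus sign does not affect the units.

Multiplying the contributions: [m³/(kg·s²)] · [kg] · [kg] · [1/m]
Adding exponents of each base unit: kg: 1, m: 2, s: -2
SI base units of gravitational potential energy: kg·m²/s²

Answer: kg·m²/s²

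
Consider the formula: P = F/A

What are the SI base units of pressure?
Units of each symbol in P = F/A:
  F (force): kg·m/s²
  A (area): m²  → in the denominator, contributes 1/m²

Multiplying the contributions: [kg·m/s²] · [1/m²]
Adding exponents of each base unit: kg: 1, m: -1, s: -2
SI base units of pressure: kg/(m·s²)

Answer: kg/(m·s²)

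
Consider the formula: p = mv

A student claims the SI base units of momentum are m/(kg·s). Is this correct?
Units of each symbol in p = mv:
  m (mass): kg
  v (velocity): m/s

Multiplying the contributions: [kg] · [m/s]
Adding exponents of each base unit: kg: 1, m: 1, s: -1
SI base units of momentum: kg·m/s

The claimed units m/(kg·s) (exponents kg: -1, m: 1, s: -1) do not match the derived units kg·m/s (exponents kg: 1, m: 1, s: -1), so the claim is incorrect.

Answer: No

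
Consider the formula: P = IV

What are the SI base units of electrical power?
Units of each symbol in P = IV:
  I (current): A
  V (voltage, in volts): kg·m²/(s³·A)

Multiplying the contributions: [A] · [kg·m²/(s³·A)]
Adding exponents of each base unit: kg: 1, m: 2, s: -3
SI base units of electrical power: kg·m²/s³

Answer: kg·m²/s³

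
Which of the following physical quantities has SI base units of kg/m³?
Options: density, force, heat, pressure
Checking the SI base units of each option:
  density (ρ = m/V): kg/m³  ✓ matches
  force (F = ma): kg·m/s²  ✗
  heat (Q = mcΔT): kg·m²/s²  ✗
  pressure (P = F/A): kg/(m·s²)  ✗

Only density has units kg/m³.

Answer: density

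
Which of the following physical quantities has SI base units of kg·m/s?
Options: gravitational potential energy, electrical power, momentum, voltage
Checking the SI base units of each option:
  gravitational potential energy (U = -GMm/r): kg·m²/s²  ✗
  electrical power (P = IV): kg·m²/s³  ✗
  momentum (p = mv): kg·m/s  ✓ matches
  voltage (V = IR): kg·m²/(s³·A)  ✗

Only momentum has units kg·m/s.

Answer: momentum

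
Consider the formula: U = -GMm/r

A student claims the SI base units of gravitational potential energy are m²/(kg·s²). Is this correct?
Units of each symbol in U = -GMm/r:
  G (gravitational constant): m³/(kg·s²)
  M (mass): kg
  m (mass): kg
  r (distance): m  → in the denominator, contributes 1/m
  The minus sign does not affect the units.

Multiplying the contributions: [m³/(kg·s²)] · [kg] · [kg] · [1/m]
Adding exponents of each base unit: kg: 1, m: 2, s: -2
SI base units of gravitational potential energy: kg·m²/s²

The claimed units m²/(kg·s²) (exponents kg: -1, m: 2, s: -2) do not match the derived units kg·m²/s² (exponents kg: 1, m: 2, s: -2), so the claim is incorrect.

Answer: No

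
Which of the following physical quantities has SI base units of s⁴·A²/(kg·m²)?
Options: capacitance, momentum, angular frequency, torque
Checking the SI base units of each option:
  capacitance (C = Q/V): s⁴·A²/(kg·m²)  ✓ matches
  momentum (p = mv): kg·m/s  ✗
  angular frequency (ω = 2πf): 1/s  ✗
  torque (τ = Fr): kg·m²/s²  ✗

Only capacitance has units s⁴·A²/(kg·m²).

Answer: capacitance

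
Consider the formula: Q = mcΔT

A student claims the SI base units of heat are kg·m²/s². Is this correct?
Units of each symbol in Q = mcΔT:
  m (mass): kg
  c (specific heat capacity, in J/(kg·K)): m²/(s²·K)
  ΔT (temperature change): K

Multiplying the contributions: [kg] · [m²/(s²·K)] · [K]
Adding exponents of each base unit: kg: 1, m: 2, s: -2
SI base units of heat: kg·m²/s²

The claimed units kg·m²/s² match the derived units, so the claim is correct.

Answer: Yes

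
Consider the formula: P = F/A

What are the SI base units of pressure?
Units of each symbol in P = F/A:
  F (force): kg·m/s²
  A (area): m²  → in the denominator, contributes 1/m²

Multiplying the contributions: [kg·m/s²] · [1/m²]
Adding exponents of each base unit: kg: 1, m: -1, s: -2
SI base units of pressure: kg/(m·s²)

Answer: kg/(m·s²)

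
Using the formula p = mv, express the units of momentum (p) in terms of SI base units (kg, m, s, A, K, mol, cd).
Units of each symbol in p = mv:
  m (mass): kg
  v (velocity): m/s

Multiplying the contributions: [kg] · [m/s]
Adding exponents of each base unit: kg: 1, m: 1, s: -1
SI base units of momentum: kg·m/s

Answer: kg·m/s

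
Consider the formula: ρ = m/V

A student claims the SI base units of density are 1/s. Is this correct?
Units of each symbol in ρ = m/V:
  m (mass): kg
  V (volume): m³  → in the denominator, contributes 1/m³

Multiplying the contributions: [kg] · [1/m³]
Adding exponents of each base unit: kg: 1, m: -3
SI base units of density: kg/m³

The claimed units 1/s (exponents s: -1) do not match the derived units kg/m³ (exponents kg: 1, m: -3), so the claim is incorrect.

Answer: No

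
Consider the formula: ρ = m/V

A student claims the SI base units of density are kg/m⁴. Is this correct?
Units of each symbol in ρ = m/V:
  m (mass): kg
  V (volume): m³  → in the denominator, contributes 1/m³

Multiplying the contributions: [kg] · [1/m³]
Adding exponents of each base unit: kg: 1, m: -3
SI base units of density: kg/m³

The claimed units kg/m⁴ (exponents kg: 1, m: -4) do not match the derived units kg/m³ (exponents kg: 1, m: -3), so the claim is incorrect.

Answer: No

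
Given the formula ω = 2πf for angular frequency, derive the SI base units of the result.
Units of each symbol in ω = 2πf:
  f (frequency): 1/s
  The factor 2π is dimensionless.

Multiplying the contributions: [1/s]
Adding exponents of each base unit: s: -1
SI base units of angular frequency: 1/s

Answer: 1/s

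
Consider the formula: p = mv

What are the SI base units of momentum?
Units of each symbol in p = mv:
  m (mass): kg
  v (velocity): m/s

Multiplying the contributions: [kg] · [m/s]
Adding exponents of each base unit: kg: 1, m: 1, s: -1
SI base units of momentum: kg·m/s

Answer: kg·m/s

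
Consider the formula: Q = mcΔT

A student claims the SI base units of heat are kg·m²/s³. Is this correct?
Units of each symbol in Q = mcΔT:
  m (mass): kg
  c (specific heat capacity, in J/(kg·K)): m²/(s²·K)
  ΔT (temperature change): K

Multiplying the contributions: [kg] · [m²/(s²·K)] · [K]
Adding exponents of each base unit: kg: 1, m: 2, s: -2
SI base units of heat: kg·m²/s²

The claimed units kg·m²/s³ (exponents kg: 1, m: 2, s: -3) do not match the derived units kg·m²/s² (exponents kg: 1, m: 2, s: -2), so the claim is incorrect.

Answer: No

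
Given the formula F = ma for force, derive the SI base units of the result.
Units of each symbol in F = ma:
  m (mass): kg
  a (acceleration): m/s²

Multiplying the contributions: [kg] · [m/s²]
Adding exponents of each base unit: kg: 1, m: 1, s: -2
SI base units of force: kg·m/s²

Answer: kg·m/s²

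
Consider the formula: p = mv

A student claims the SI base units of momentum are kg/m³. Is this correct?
Units of each symbol in p = mv:
  m (mass): kg
  v (velocity): m/s

Multiplying the contributions: [kg] · [m/s]
Adding exponents of each base unit: kg: 1, m: 1, s: -1
SI base units of momentum: kg·m/s

The claimed units kg/m³ (exponents kg: 1, m: -3) do not match the derived units kg·m/s (exponents kg: 1, m: 1, s: -1), so the claim is incorrect.

Answer: No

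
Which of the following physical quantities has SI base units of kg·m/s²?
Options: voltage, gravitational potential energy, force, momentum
Checking the SI base units of each option:
  voltage (V = IR): kg·m²/(s³·A)  ✗
  gravitational potential energy (U = -GMm/r): kg·m²/s²  ✗
  force (F = ma): kg·m/s²  ✓ matches
  momentum (p = mv): kg·m/s  ✗

Only force has units kg·m/s².

Answer: force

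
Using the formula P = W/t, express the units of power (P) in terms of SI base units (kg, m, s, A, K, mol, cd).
Units of each symbol in P = W/t:
  W (work): kg·m²/s²
  t (time): s  → in the denominator, contributes 1/s

Multiplying the contributions: [kg·m²/s²] · [1/s]
Adding exponents of each base unit: kg: 1, m: 2, s: -3
SI base units of power: kg·m²/s³

Answer: kg·m²/s³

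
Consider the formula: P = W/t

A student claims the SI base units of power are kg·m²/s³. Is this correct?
Units of each symbol in P = W/t:
  W (work): kg·m²/s²
  t (time): s  → in the denominator, contributes 1/s

Multiplying the contributions: [kg·m²/s²] · [1/s]
Adding exponents of each base unit: kg: 1, m: 2, s: -3
SI base units of power: kg·m²/s³

The claimed units kg·m²/s³ match the derived units, so the claim is correct.

Answer: Yes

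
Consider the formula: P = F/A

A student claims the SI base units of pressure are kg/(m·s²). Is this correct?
Units of each symbol in P = F/A:
  F (force): kg·m/s²
  A (area): m²  → in the denominator, contributes 1/m²

Multiplying the contributions: [kg·m/s²] · [1/m²]
Adding exponents of each base unit: kg: 1, m: -1, s: -2
SI base units of pressure: kg/(m·s²)

The claimed units kg/(m·s²) match the derived units, so the claim is correct.

Answer: Yes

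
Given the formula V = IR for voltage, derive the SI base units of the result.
Units of each symbol in V = IR:
  I (current): A
  R (resistance, in ohms): kg·m²/(s³·A²)

Multiplying the contributions: [A] · [kg·m²/(s³·A²)]
Adding exponents of each base unit: kg: 1, m: 2, s: -3, A: -1
SI base units of voltage: kg·m²/(s³·A)

Answer: kg·m²/(s³·A)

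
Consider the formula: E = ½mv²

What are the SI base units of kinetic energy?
Units of each symbol in E = ½mv²:
  m (mass): kg
  v (speed): m/s  → to the power 2, contributes m²/s²
  The factor ½ is dimensionless.

Multiplying the contributions: [kg] · [m²/s²]
Adding exponents of each base unit: kg: 1, m: 2, s: -2
SI base units of kinetic energy: kg·m²/s²

Answer: kg·m²/s²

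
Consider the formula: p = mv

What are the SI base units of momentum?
Units of each symbol in p = mv:
  m (mass): kg
  v (velocity): m/s

Multiplying the contributions: [kg] · [m/s]
Adding exponents of each base unit: kg: 1, m: 1, s: -1
SI base units of momentum: kg·m/s

Answer: kg·m/s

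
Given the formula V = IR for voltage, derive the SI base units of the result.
Units of each symbol in V = IR:
  I (current): A
  R (resistance, in ohms): kg·m²/(s³·A²)

Multiplying the contributions: [A] · [kg·m²/(s³·A²)]
Adding exponents of each base unit: kg: 1, m: 2, s: -3, A: -1
SI base units of voltage: kg·m²/(s³·A)

Answer: kg·m²/(s³·A)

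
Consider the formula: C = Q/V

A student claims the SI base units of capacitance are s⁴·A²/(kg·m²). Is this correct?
Units of each symbol in C = Q/V:
  Q (charge, in coulombs): s·A
  V (voltage, in volts): kg·m²/(s³·A)  → in the denominator, contributes s³·A/(kg·m²)

Multiplying the contributions: [s·A] · [s³·A/(kg·m²)]
Adding exponents of each base unit: kg: -1, m: -2, s: 4, A: 2
SI base units of capacitance: s⁴·A²/(kg·m²)

The claimed units s⁴·A²/(kg·m²) match the derived units, so the claim is correct.

Answer: Yes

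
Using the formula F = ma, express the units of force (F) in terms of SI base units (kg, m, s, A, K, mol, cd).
Units of each symbol in F = ma:
  m (mass): kg
  a (acceleration): m/s²

Multiplying the contributions: [kg] · [m/s²]
Adding exponents of each base unit: kg: 1, m: 1, s: -2
SI base units of force: kg·m/s²

Answer: kg·m/s²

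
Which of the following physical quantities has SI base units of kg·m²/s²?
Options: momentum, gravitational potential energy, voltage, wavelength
Checking the SI base units of each option:
  momentum (p = mv): kg·m/s  ✗
  gravitational potential energy (U = -GMm/r): kg·m²/s²  ✓ matches
  voltage (V = IR): kg·m²/(s³·A)  ✗
  wavelength (λ = v/f): m  ✗

Only gravitational potential energy has units kg·m²/s².

Answer: gravitational potential energy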